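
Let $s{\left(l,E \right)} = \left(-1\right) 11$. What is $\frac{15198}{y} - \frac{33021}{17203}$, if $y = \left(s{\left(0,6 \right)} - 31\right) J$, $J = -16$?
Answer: $\frac{39876847}{1926736} \approx 20.697$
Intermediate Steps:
$s{\left(l,E \right)} = -11$
$y = 672$ ($y = \left(-11 - 31\right) \left(-16\right) = \left(-42\right) \left(-16\right) = 672$)
$\frac{15198}{y} - \frac{33021}{17203} = \frac{15198}{672} - \frac{33021}{17203} = 15198 \cdot \frac{1}{672} - \frac{33021}{17203} = \frac{2533}{112} - \frac{33021}{17203} = \frac{39876847}{1926736}$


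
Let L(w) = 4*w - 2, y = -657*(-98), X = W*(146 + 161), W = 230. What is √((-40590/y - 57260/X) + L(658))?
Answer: √34220936862009809/3608171 ≈ 51.269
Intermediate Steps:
X = 70610 (X = 230*(146 + 161) = 230*307 = 70610)
y = 64386
L(w) = -2 + 4*w
√((-40590/y - 57260/X) + L(658)) = √((-40590/64386 - 57260/70610) + (-2 + 4*658)) = √((-40590*1/64386 - 57260*1/70610) + (-2 + 2632)) = √((-2255/3577 - 5726/7061) + 2630) = √(-36404457/25257197 + 2630) = √(66390023653/25257197) = √34220936862009809/3608171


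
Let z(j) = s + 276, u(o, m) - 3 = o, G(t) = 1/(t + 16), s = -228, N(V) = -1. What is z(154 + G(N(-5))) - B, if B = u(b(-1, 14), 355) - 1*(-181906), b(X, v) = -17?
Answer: -181844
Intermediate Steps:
G(t) = 1/(16 + t)
u(o, m) = 3 + o
z(j) = 48 (z(j) = -228 + 276 = 48)
B = 181892 (B = (3 - 17) - 1*(-181906) = -14 + 181906 = 181892)
z(154 + G(N(-5))) - B = 48 - 1*181892 = 48 - 181892 = -181844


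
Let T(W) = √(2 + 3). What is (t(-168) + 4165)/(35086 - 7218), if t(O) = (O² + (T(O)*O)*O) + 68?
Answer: 32457/27868 + 7056*√5/6967 ≈ 3.4293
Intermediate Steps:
T(W) = √5
t(O) = 68 + O² + √5*O² (t(O) = (O² + (√5*O)*O) + 68 = (O² + (O*√5)*O) + 68 = (O² + √5*O²) + 68 = 68 + O² + √5*O²)
(t(-168) + 4165)/(35086 - 7218) = ((68 + (-168)² + √5*(-168)²) + 4165)/(35086 - 7218) = ((68 + 28224 + √5*28224) + 4165)/27868 = ((68 + 28224 + 28224*√5) + 4165)*(1/27868) = ((28292 + 28224*√5) + 4165)*(1/27868) = (32457 + 28224*√5)*(1/27868) = 32457/27868 + 7056*√5/6967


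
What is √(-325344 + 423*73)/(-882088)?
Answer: -I*√294465/882088 ≈ -0.00061518*I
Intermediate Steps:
√(-325344 + 423*73)/(-882088) = √(-325344 + 30879)*(-1/882088) = √(-294465)*(-1/882088) = (I*√294465)*(-1/882088) = -I*√294465/882088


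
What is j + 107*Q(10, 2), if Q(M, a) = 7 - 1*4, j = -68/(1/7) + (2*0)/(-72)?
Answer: -155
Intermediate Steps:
j = -476 (j = -68/⅐ + 0*(-1/72) = -68*7 + 0 = -476 + 0 = -476)
Q(M, a) = 3 (Q(M, a) = 7 - 4 = 3)
j + 107*Q(10, 2) = -476 + 107*3 = -476 + 321 = -155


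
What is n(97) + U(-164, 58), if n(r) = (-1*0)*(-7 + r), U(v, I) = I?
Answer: 58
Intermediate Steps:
n(r) = 0 (n(r) = 0*(-7 + r) = 0)
n(97) + U(-164, 58) = 0 + 58 = 58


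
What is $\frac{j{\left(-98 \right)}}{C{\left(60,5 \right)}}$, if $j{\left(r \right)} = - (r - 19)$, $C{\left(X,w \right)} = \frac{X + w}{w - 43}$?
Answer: $- \frac{342}{5} \approx -68.4$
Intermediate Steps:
$C{\left(X,w \right)} = \frac{X + w}{-43 + w}$
$j{\left(r \right)} = 19 - r$ ($j{\left(r \right)} = - (r - 19) = - (-19 + r) = 19 - r$)
$\frac{j{\left(-98 \right)}}{C{\left(60,5 \right)}} = \frac{19 - -98}{\frac{1}{-43 + 5} \left(60 + 5\right)} = \frac{19 + 98}{\frac{1}{-38} \cdot 65} = \frac{117}{\left(- \frac{1}{38}\right) 65} = \frac{117}{- \frac{65}{38}} = 117 \left(- \frac{38}{65}\right) = - \frac{342}{5}$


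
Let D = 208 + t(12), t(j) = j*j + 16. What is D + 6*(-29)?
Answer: 194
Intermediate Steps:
t(j) = 16 + j**2 (t(j) = j**2 + 16 = 16 + j**2)
D = 368 (D = 208 + (16 + 12**2) = 208 + (16 + 144) = 208 + 160 = 368)
D + 6*(-29) = 368 + 6*(-29) = 368 - 174 = 194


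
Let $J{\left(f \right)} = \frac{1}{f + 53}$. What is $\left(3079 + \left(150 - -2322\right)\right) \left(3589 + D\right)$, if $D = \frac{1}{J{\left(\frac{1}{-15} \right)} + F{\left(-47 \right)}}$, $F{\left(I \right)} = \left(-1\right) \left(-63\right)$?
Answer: $\frac{76682191649}{3849} \approx 1.9923 \cdot 10^{7}$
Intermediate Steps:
$F{\left(I \right)} = 63$
$J{\left(f \right)} = \frac{1}{53 + f}$
$D = \frac{794}{50037}$ ($D = \frac{1}{\frac{1}{53 + \frac{1}{-15}} + 63} = \frac{1}{\frac{1}{53 - \frac{1}{15}} + 63} = \frac{1}{\frac{1}{\frac{794}{15}} + 63} = \frac{1}{\frac{15}{794} + 63} = \frac{1}{\frac{50037}{794}} = \frac{794}{50037} \approx 0.015868$)
$\left(3079 + \left(150 - -2322\right)\right) \left(3589 + D\right) = \left(3079 + \left(150 - -2322\right)\right) \left(3589 + \frac{794}{50037}\right) = \left(3079 + \left(150 + 2322\right)\right) \frac{179583587}{50037} = \left(3079 + 2472\right) \frac{179583587}{50037} = 5551 \cdot \frac{179583587}{50037} = \frac{76682191649}{3849}$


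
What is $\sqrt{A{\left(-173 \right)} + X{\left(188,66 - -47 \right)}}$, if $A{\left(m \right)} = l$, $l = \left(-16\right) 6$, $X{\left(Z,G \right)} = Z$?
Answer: $2 \sqrt{23} \approx 9.5917$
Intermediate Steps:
$l = -96$
$A{\left(m \right)} = -96$
$\sqrt{A{\left(-173 \right)} + X{\left(188,66 - -47 \right)}} = \sqrt{-96 + 188} = \sqrt{92} = 2 \sqrt{23}$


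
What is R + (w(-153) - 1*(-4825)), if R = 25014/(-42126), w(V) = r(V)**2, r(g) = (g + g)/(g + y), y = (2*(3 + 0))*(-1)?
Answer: 95219932688/19721989 ≈ 4828.1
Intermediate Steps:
y = -6 (y = (2*3)*(-1) = 6*(-1) = -6)
r(g) = 2*g/(-6 + g) (r(g) = (g + g)/(g - 6) = (2*g)/(-6 + g) = 2*g/(-6 + g))
w(V) = 4*V**2/(-6 + V)**2 (w(V) = (2*V/(-6 + V))**2 = 4*V**2/(-6 + V)**2)
R = -4169/7021 (R = 25014*(-1/42126) = -4169/7021 ≈ -0.59379)
R + (w(-153) - 1*(-4825)) = -4169/7021 + (4*(-153)**2/(-6 - 153)**2 - 1*(-4825)) = -4169/7021 + (4*23409/(-159)**2 + 4825) = -4169/7021 + (4*23409*(1/25281) + 4825) = -4169/7021 + (10404/2809 + 4825) = -4169/7021 + 13563829/2809 = 95219932688/19721989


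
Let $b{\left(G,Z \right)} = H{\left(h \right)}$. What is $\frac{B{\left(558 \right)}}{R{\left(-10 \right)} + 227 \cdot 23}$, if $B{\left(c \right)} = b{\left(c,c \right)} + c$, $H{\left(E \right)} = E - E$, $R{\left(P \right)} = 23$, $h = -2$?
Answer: $\frac{93}{874} \approx 0.10641$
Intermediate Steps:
$H{\left(E \right)} = 0$
$b{\left(G,Z \right)} = 0$
$B{\left(c \right)} = c$ ($B{\left(c \right)} = 0 + c = c$)
$\frac{B{\left(558 \right)}}{R{\left(-10 \right)} + 227 \cdot 23} = \frac{558}{23 + 227 \cdot 23} = \frac{558}{23 + 5221} = \frac{558}{5244} = 558 \cdot \frac{1}{5244} = \frac{93}{874}$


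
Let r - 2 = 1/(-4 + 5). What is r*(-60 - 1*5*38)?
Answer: -750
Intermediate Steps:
r = 3 (r = 2 + 1/(-4 + 5) = 2 + 1/1 = 2 + 1 = 3)
r*(-60 - 1*5*38) = 3*(-60 - 1*5*38) = 3*(-60 - 5*38) = 3*(-60 - 190) = 3*(-250) = -750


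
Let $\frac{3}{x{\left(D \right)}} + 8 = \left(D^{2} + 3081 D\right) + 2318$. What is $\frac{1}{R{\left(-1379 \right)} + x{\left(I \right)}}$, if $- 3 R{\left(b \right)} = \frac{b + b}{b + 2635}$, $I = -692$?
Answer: $\frac{1555127076}{1138277555} \approx 1.3662$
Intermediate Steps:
$x{\left(D \right)} = \frac{3}{2310 + D^{2} + 3081 D}$ ($x{\left(D \right)} = \frac{3}{-8 + \left(\left(D^{2} + 3081 D\right) + 2318\right)} = \frac{3}{-8 + \left(2318 + D^{2} + 3081 D\right)} = \frac{3}{2310 + D^{2} + 3081 D}$)
$R{\left(b \right)} = - \frac{2 b}{3 \left(2635 + b\right)}$ ($R{\left(b \right)} = - \frac{\left(b + b\right) \frac{1}{b + 2635}}{3} = - \frac{2 b \frac{1}{2635 + b}}{3} = - \frac{2 b}{3 \left(2635 + b\right)}$)
$\frac{1}{R{\left(-1379 \right)} + x{\left(I \right)}} = \frac{1}{\left(-2\right) \left(-1379\right) \frac{1}{7905 + 3 \left(-1379\right)} + \frac{3}{2310 + \left(-692\right)^{2} + 3081 \left(-692\right)}} = \frac{1}{\left(-2\right) \left(-1379\right) \frac{1}{7905 - 4137} + \frac{3}{2310 + 478864 - 2132052}} = \frac{1}{\left(-2\right) \left(-1379\right) \frac{1}{3768} + \frac{3}{-1650878}} = \frac{1}{\left(-2\right) \left(-1379\right) \frac{1}{3768} + 3 \left(- \frac{1}{1650878}\right)} = \frac{1}{\frac{1379}{1884} - \frac{3}{1650878}} = \frac{1}{\frac{1138277555}{1555127076}} = \frac{1555127076}{1138277555}$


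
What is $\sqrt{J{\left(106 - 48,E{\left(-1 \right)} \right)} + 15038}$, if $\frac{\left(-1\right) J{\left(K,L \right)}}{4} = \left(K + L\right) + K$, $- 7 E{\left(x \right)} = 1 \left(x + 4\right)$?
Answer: $\frac{\sqrt{714210}}{7} \approx 120.73$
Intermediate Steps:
$E{\left(x \right)} = - \frac{4}{7} - \frac{x}{7}$ ($E{\left(x \right)} = - \frac{1 \left(x + 4\right)}{7} = - \frac{1 \left(4 + x\right)}{7} = - \frac{4 + x}{7} = - \frac{4}{7} - \frac{x}{7}$)
$J{\left(K,L \right)} = - 8 K - 4 L$ ($J{\left(K,L \right)} = - 4 \left(\left(K + L\right) + K\right) = - 4 \left(L + 2 K\right) = - 8 K - 4 L$)
$\sqrt{J{\left(106 - 48,E{\left(-1 \right)} \right)} + 15038} = \sqrt{\left(- 8 \left(106 - 48\right) - 4 \left(- \frac{4}{7} - - \frac{1}{7}\right)\right) + 15038} = \sqrt{\left(- 8 \left(106 - 48\right) - 4 \left(- \frac{4}{7} + \frac{1}{7}\right)\right) + 15038} = \sqrt{\left(\left(-8\right) 58 - - \frac{12}{7}\right) + 15038} = \sqrt{\left(-464 + \frac{12}{7}\right) + 15038} = \sqrt{- \frac{3236}{7} + 15038} = \sqrt{\frac{102030}{7}} = \frac{\sqrt{714210}}{7}$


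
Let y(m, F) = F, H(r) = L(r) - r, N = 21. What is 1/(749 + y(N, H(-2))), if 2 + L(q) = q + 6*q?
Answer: 1/735 ≈ 0.0013605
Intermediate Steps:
L(q) = -2 + 7*q (L(q) = -2 + (q + 6*q) = -2 + 7*q)
H(r) = -2 + 6*r (H(r) = (-2 + 7*r) - r = -2 + 6*r)
1/(749 + y(N, H(-2))) = 1/(749 + (-2 + 6*(-2))) = 1/(749 + (-2 - 12)) = 1/(749 - 14) = 1/735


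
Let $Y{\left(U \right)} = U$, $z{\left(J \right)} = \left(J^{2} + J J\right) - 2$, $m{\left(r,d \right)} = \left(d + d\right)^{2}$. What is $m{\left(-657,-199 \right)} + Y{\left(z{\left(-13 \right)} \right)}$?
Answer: $158740$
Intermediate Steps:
$m{\left(r,d \right)} = 4 d^{2}$ ($m{\left(r,d \right)} = \left(2 d\right)^{2} = 4 d^{2}$)
$z{\left(J \right)} = -2 + 2 J^{2}$ ($z{\left(J \right)} = \left(J^{2} + J^{2}\right) - 2 = 2 J^{2} - 2 = -2 + 2 J^{2}$)
$m{\left(-657,-199 \right)} + Y{\left(z{\left(-13 \right)} \right)} = 4 \left(-199\right)^{2} - \left(2 - 2 \left(-13\right)^{2}\right) = 4 \cdot 39601 + \left(-2 + 2 \cdot 169\right) = 158404 + \left(-2 + 338\right) = 158404 + 336 = 158740$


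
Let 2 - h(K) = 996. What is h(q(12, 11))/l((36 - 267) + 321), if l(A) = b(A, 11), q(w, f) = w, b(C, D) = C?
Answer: -497/45 ≈ -11.044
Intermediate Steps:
l(A) = A
h(K) = -994 (h(K) = 2 - 1*996 = 2 - 996 = -994)
h(q(12, 11))/l((36 - 267) + 321) = -994/((36 - 267) + 321) = -994/(-231 + 321) = -994/90 = -994*1/90 = -497/45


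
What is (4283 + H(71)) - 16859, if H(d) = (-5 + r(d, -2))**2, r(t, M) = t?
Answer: -8220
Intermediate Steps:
H(d) = (-5 + d)**2
(4283 + H(71)) - 16859 = (4283 + (-5 + 71)**2) - 16859 = (4283 + 66**2) - 16859 = (4283 + 4356) - 16859 = 8639 - 16859 = -8220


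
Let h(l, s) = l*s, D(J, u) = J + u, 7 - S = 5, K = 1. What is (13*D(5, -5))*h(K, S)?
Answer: 0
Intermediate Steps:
S = 2 (S = 7 - 1*5 = 7 - 5 = 2)
(13*D(5, -5))*h(K, S) = (13*(5 - 5))*(1*2) = (13*0)*2 = 0*2 = 0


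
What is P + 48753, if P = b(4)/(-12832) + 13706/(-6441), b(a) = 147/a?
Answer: 16117215202549/330603648 ≈ 48751.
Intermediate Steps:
P = -704448395/330603648 (P = (147/4)/(-12832) + 13706/(-6441) = (147*(1/4))*(-1/12832) + 13706*(-1/6441) = (147/4)*(-1/12832) - 13706/6441 = -147/51328 - 13706/6441 = -704448395/330603648 ≈ -2.1308)
P + 48753 = -704448395/330603648 + 48753 = 16117215202549/330603648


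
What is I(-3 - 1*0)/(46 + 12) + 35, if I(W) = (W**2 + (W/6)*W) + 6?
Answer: 4093/116 ≈ 35.284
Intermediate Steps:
I(W) = 6 + 7*W**2/6 (I(W) = (W**2 + (W*(1/6))*W) + 6 = (W**2 + (W/6)*W) + 6 = (W**2 + W**2/6) + 6 = 7*W**2/6 + 6 = 6 + 7*W**2/6)
I(-3 - 1*0)/(46 + 12) + 35 = (6 + 7*(-3 - 1*0)**2/6)/(46 + 12) + 35 = (6 + 7*(-3 + 0)**2/6)/58 + 35 = (6 + (7/6)*(-3)**2)*(1/58) + 35 = (6 + (7/6)*9)*(1/58) + 35 = (6 + 21/2)*(1/58) + 35 = (33/2)*(1/58) + 35 = 33/116 + 35 = 4093/116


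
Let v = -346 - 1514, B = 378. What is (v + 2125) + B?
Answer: 643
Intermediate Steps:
v = -1860
(v + 2125) + B = (-1860 + 2125) + 378 = 265 + 378 = 643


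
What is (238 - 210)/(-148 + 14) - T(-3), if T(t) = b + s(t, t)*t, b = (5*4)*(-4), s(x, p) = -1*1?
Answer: 5145/67 ≈ 76.791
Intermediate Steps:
s(x, p) = -1
b = -80 (b = 20*(-4) = -80)
T(t) = -80 - t
(238 - 210)/(-148 + 14) - T(-3) = (238 - 210)/(-148 + 14) - (-80 - 1*(-3)) = 28/(-134) - (-80 + 3) = 28*(-1/134) - 1*(-77) = -14/67 + 77 = 5145/67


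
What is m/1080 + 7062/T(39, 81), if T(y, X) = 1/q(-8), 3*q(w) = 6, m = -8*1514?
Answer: 1905226/135 ≈ 14113.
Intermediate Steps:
m = -12112
q(w) = 2 (q(w) = (⅓)*6 = 2)
T(y, X) = ½ (T(y, X) = 1/2 = ½)
m/1080 + 7062/T(39, 81) = -12112/1080 + 7062/(½) = -12112*1/1080 + 7062*2 = -1514/135 + 14124 = 1905226/135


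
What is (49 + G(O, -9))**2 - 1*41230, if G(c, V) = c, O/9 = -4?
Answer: -41061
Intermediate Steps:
O = -36 (O = 9*(-4) = -36)
(49 + G(O, -9))**2 - 1*41230 = (49 - 36)**2 - 1*41230 = 13**2 - 41230 = 169 - 41230 = -41061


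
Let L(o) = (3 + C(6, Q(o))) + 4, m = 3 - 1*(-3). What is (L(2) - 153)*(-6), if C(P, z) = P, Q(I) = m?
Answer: 840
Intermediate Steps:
m = 6 (m = 3 + 3 = 6)
Q(I) = 6
L(o) = 13 (L(o) = (3 + 6) + 4 = 9 + 4 = 13)
(L(2) - 153)*(-6) = (13 - 153)*(-6) = -140*(-6) = 840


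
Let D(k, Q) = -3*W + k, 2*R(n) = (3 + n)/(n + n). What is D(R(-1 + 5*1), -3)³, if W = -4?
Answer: 7880599/4096 ≈ 1924.0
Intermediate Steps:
R(n) = (3 + n)/(4*n) (R(n) = ((3 + n)/(n + n))/2 = ((3 + n)/((2*n)))/2 = ((3 + n)*(1/(2*n)))/2 = ((3 + n)/(2*n))/2 = (3 + n)/(4*n))
D(k, Q) = 12 + k (D(k, Q) = -3*(-4) + k = 12 + k)
D(R(-1 + 5*1), -3)³ = (12 + (3 + (-1 + 5*1))/(4*(-1 + 5*1)))³ = (12 + (3 + (-1 + 5))/(4*(-1 + 5)))³ = (12 + (¼)*(3 + 4)/4)³ = (12 + (¼)*(¼)*7)³ = (12 + 7/16)³ = (199/16)³ = 7880599/4096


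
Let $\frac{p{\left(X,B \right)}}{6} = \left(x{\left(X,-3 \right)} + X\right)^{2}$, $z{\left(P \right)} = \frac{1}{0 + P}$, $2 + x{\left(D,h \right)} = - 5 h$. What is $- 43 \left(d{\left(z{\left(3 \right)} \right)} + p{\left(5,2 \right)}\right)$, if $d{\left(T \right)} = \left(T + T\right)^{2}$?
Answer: $- \frac{752500}{9} \approx -83611.0$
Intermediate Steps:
$x{\left(D,h \right)} = -2 - 5 h$
$z{\left(P \right)} = \frac{1}{P}$
$p{\left(X,B \right)} = 6 \left(13 + X\right)^{2}$ ($p{\left(X,B \right)} = 6 \left(\left(-2 - -15\right) + X\right)^{2} = 6 \left(\left(-2 + 15\right) + X\right)^{2} = 6 \left(13 + X\right)^{2}$)
$d{\left(T \right)} = 4 T^{2}$ ($d{\left(T \right)} = \left(2 T\right)^{2} = 4 T^{2}$)
$- 43 \left(d{\left(z{\left(3 \right)} \right)} + p{\left(5,2 \right)}\right) = - 43 \left(4 \left(\frac{1}{3}\right)^{2} + 6 \left(13 + 5\right)^{2}\right) = - 43 \left(\frac{4}{9} + 6 \cdot 18^{2}\right) = - 43 \left(4 \cdot \frac{1}{9} + 6 \cdot 324\right) = - 43 \left(\frac{4}{9} + 1944\right) = \left(-43\right) \frac{17500}{9} = - \frac{752500}{9}$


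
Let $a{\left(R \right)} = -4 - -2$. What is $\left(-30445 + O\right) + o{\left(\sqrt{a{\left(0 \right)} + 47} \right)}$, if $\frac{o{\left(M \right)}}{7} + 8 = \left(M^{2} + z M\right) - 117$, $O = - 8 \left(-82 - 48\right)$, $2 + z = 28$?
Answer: $-29965 + 546 \sqrt{5} \approx -28744.0$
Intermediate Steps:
$z = 26$ ($z = -2 + 28 = 26$)
$a{\left(R \right)} = -2$ ($a{\left(R \right)} = -4 + 2 = -2$)
$O = 1040$ ($O = \left(-8\right) \left(-130\right) = 1040$)
$o{\left(M \right)} = -875 + 7 M^{2} + 182 M$ ($o{\left(M \right)} = -56 + 7 \left(\left(M^{2} + 26 M\right) - 117\right) = -56 + 7 \left(-117 + M^{2} + 26 M\right) = -56 + \left(-819 + 7 M^{2} + 182 M\right) = -875 + 7 M^{2} + 182 M$)
$\left(-30445 + O\right) + o{\left(\sqrt{a{\left(0 \right)} + 47} \right)} = \left(-30445 + 1040\right) + \left(-875 + 7 \left(\sqrt{-2 + 47}\right)^{2} + 182 \sqrt{-2 + 47}\right) = -29405 + \left(-875 + 7 \left(\sqrt{45}\right)^{2} + 182 \sqrt{45}\right) = -29405 + \left(-875 + 7 \left(3 \sqrt{5}\right)^{2} + 182 \cdot 3 \sqrt{5}\right) = -29405 + \left(-875 + 7 \cdot 45 + 546 \sqrt{5}\right) = -29405 + \left(-875 + 315 + 546 \sqrt{5}\right) = -29405 - \left(560 - 546 \sqrt{5}\right) = -29965 + 546 \sqrt{5}$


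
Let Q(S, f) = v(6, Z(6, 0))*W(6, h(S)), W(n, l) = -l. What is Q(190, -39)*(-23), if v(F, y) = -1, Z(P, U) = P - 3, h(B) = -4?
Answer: 92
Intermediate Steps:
Z(P, U) = -3 + P
Q(S, f) = -4 (Q(S, f) = -(-1)*(-4) = -1*4 = -4)
Q(190, -39)*(-23) = -4*(-23) = 92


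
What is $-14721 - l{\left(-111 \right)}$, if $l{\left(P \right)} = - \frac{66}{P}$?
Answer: $- \frac{544699}{37} \approx -14722.0$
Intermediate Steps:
$-14721 - l{\left(-111 \right)} = -14721 - - \frac{66}{-111} = -14721 - \left(-66\right) \left(- \frac{1}{111}\right) = -14721 - \frac{22}{37} = - \frac{544699}{37}$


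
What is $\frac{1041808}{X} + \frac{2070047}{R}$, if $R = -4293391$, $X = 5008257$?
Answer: $- \frac{5894438287151}{21502405529487} \approx -0.27413$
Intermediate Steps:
$\frac{1041808}{X} + \frac{2070047}{R} = \frac{1041808}{5008257} + \frac{2070047}{-4293391} = 1041808 \cdot \frac{1}{5008257} + 2070047 \left(- \frac{1}{4293391}\right) = \frac{1041808}{5008257} - \frac{2070047}{4293391} = - \frac{5894438287151}{21502405529487}$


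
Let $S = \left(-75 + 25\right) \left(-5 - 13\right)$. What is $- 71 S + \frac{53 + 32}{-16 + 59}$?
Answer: $- \frac{2747615}{43} \approx -63898.0$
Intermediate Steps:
$S = 900$ ($S = \left(-50\right) \left(-18\right) = 900$)
$- 71 S + \frac{53 + 32}{-16 + 59} = \left(-71\right) 900 + \frac{53 + 32}{-16 + 59} = -63900 + \frac{85}{43} = - \frac{2747615}{43}$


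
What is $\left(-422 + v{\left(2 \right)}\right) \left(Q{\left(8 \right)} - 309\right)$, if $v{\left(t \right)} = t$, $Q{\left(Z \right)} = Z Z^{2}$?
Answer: $-85260$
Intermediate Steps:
$Q{\left(Z \right)} = Z^{3}$
$\left(-422 + v{\left(2 \right)}\right) \left(Q{\left(8 \right)} - 309\right) = \left(-422 + 2\right) \left(8^{3} - 309\right) = - 420 \left(512 - 309\right) = \left(-420\right) 203 = -85260$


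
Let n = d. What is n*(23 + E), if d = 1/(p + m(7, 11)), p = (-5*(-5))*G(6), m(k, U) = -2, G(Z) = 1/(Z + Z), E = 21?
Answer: 528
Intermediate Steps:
G(Z) = 1/(2*Z)
p = 25/12 (p = (-5*(-5))*((½)/6) = 25*((½)*(⅙)) = 25*(1/12) = 25/12 ≈ 2.0833)
d = 12 (d = 1/(25/12 - 2) = 1/(1/12) = 12)
n = 12
n*(23 + E) = 12*(23 + 21) = 12*44 = 528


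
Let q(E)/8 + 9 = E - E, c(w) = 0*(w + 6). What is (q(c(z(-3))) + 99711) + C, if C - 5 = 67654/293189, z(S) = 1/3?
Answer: 29214592370/293189 ≈ 99644.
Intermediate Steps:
z(S) = ⅓
c(w) = 0 (c(w) = 0*(6 + w) = 0)
q(E) = -72 (q(E) = -72 + 8*(E - E) = -72 + 8*0 = -72 + 0 = -72)
C = 1533599/293189 (C = 5 + 67654/293189 = 1533599/293189 ≈ 5.2308)
(q(c(z(-3))) + 99711) + C = (-72 + 99711) + 1533599/293189 = 99639 + 1533599/293189 = 29214592370/293189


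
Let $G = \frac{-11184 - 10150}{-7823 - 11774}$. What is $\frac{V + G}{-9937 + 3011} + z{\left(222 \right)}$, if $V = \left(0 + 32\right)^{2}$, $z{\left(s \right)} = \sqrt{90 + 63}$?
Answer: $- \frac{10044331}{67864411} + 3 \sqrt{17} \approx 12.221$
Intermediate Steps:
$z{\left(s \right)} = 3 \sqrt{17}$ ($z{\left(s \right)} = \sqrt{153} = 3 \sqrt{17}$)
$V = 1024$ ($V = 32^{2} = 1024$)
$G = \frac{21334}{19597}$ ($G = - \frac{21334}{-19597} = \left(-21334\right) \left(- \frac{1}{19597}\right) = \frac{21334}{19597} \approx 1.0886$)
$\frac{V + G}{-9937 + 3011} + z{\left(222 \right)} = \frac{1024 + \frac{21334}{19597}}{-9937 + 3011} + 3 \sqrt{17} = \frac{20088662}{19597 \left(-6926\right)} + 3 \sqrt{17} = \frac{20088662}{19597} \left(- \frac{1}{6926}\right) + 3 \sqrt{17} = - \frac{10044331}{67864411} + 3 \sqrt{17}$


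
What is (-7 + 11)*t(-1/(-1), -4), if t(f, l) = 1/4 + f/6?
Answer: 5/3 ≈ 1.6667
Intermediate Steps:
t(f, l) = ¼ + f/6 (t(f, l) = 1*(¼) + f*(⅙) = ¼ + f/6)
(-7 + 11)*t(-1/(-1), -4) = (-7 + 11)*(¼ + (-1/(-1))/6) = 4*(¼ + (-1*(-1))/6) = 4*(¼ + (⅙)*1) = 4*(¼ + ⅙) = 4*(5/12) = 5/3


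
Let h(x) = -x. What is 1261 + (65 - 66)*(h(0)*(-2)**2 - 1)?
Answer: 1262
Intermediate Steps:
1261 + (65 - 66)*(h(0)*(-2)**2 - 1) = 1261 + (65 - 66)*(-1*0*(-2)**2 - 1) = 1261 - (0*4 - 1) = 1261 - (0 - 1) = 1261 - 1*(-1) = 1261 + 1 = 1262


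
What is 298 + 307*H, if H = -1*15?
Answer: -4307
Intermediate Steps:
H = -15
298 + 307*H = 298 + 307*(-15) = 298 - 4605 = -4307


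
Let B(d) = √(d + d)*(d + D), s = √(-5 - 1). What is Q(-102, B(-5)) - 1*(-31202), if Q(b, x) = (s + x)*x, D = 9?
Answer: 31042 - 8*√15 ≈ 31011.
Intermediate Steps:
s = I*√6 (s = √(-6) = I*√6 ≈ 2.4495*I)
B(d) = √2*√d*(9 + d) (B(d) = √(d + d)*(d + 9) = √(2*d)*(9 + d) = (√2*√d)*(9 + d) = √2*√d*(9 + d))
Q(b, x) = x*(x + I*√6) (Q(b, x) = (I*√6 + x)*x = (x + I*√6)*x = x*(x + I*√6))
Q(-102, B(-5)) - 1*(-31202) = (√2*√(-5)*(9 - 5))*(√2*√(-5)*(9 - 5) + I*√6) - 1*(-31202) = (√2*(I*√5)*4)*(√2*(I*√5)*4 + I*√6) + 31202 = (4*I*√10)*(4*I*√10 + I*√6) + 31202 = (4*I*√10)*(I*√6 + 4*I*√10) + 31202 = 4*I*√10*(I*√6 + 4*I*√10) + 31202 = 31202 + 4*I*√10*(I*√6 + 4*I*√10)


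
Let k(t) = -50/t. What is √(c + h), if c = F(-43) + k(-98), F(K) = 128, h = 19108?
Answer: √942589/7 ≈ 138.70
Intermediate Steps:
c = 6297/49 (c = 128 - 50/(-98) = 128 - 50*(-1/98) = 128 + 25/49 = 6297/49 ≈ 128.51)
√(c + h) = √(6297/49 + 19108) = √(942589/49) = √942589/7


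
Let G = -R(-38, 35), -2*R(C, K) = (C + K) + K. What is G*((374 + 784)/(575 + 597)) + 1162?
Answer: 345098/293 ≈ 1177.8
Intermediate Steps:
R(C, K) = -K - C/2 (R(C, K) = -((C + K) + K)/2 = -(C + 2*K)/2 = -K - C/2)
G = 16 (G = -(-1*35 - ½*(-38)) = -(-35 + 19) = -1*(-16) = 16)
G*((374 + 784)/(575 + 597)) + 1162 = 16*((374 + 784)/(575 + 597)) + 1162 = 16*(1158/1172) + 1162 = 16*(1158*(1/1172)) + 1162 = 16*(579/586) + 1162 = 4632/293 + 1162 = 345098/293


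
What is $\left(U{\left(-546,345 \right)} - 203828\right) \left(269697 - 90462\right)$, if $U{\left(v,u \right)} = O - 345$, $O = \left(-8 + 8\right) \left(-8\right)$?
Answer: $-36594947655$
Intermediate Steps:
$O = 0$ ($O = 0 \left(-8\right) = 0$)
$U{\left(v,u \right)} = -345$ ($U{\left(v,u \right)} = 0 - 345 = -345$)
$\left(U{\left(-546,345 \right)} - 203828\right) \left(269697 - 90462\right) = \left(-345 - 203828\right) \left(269697 - 90462\right) = \left(-204173\right) 179235 = -36594947655$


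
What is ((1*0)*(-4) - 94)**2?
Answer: 8836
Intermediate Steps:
((1*0)*(-4) - 94)**2 = (0*(-4) - 94)**2 = (0 - 94)**2 = (-94)**2 = 8836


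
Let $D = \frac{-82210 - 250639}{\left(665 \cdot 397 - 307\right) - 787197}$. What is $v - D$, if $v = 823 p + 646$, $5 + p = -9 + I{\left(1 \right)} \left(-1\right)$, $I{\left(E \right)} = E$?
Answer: $- \frac{6124747650}{523499} \approx -11700.0$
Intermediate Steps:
$p = -15$ ($p = -5 + \left(-9 + 1 \left(-1\right)\right) = -5 - 10 = -15$)
$D = \frac{332849}{523499}$ ($D = - \frac{332849}{\left(264005 - 307\right) - 787197} = - \frac{332849}{263698 - 787197} = - \frac{332849}{-523499} = \left(-332849\right) \left(- \frac{1}{523499}\right) = \frac{332849}{523499} \approx 0.63582$)
$v = -11699$ ($v = 823 \left(-15\right) + 646 = -12345 + 646 = -11699$)
$v - D = -11699 - \frac{332849}{523499} = - \frac{6124747650}{523499}$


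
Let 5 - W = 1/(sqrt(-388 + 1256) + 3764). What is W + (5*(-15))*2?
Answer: -513548456/3541707 + sqrt(217)/7083414 ≈ -145.00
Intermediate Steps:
W = 5 - 1/(3764 + 2*sqrt(217)) (W = 5 - 1/(sqrt(-388 + 1256) + 3764) = 5 - 1/(sqrt(868) + 3764) = 5 - 1/(2*sqrt(217) + 3764) = 5 - 1/(3764 + 2*sqrt(217)) ≈ 4.9997)
W + (5*(-15))*2 = (17707594/3541707 + sqrt(217)/7083414) + (5*(-15))*2 = (17707594/3541707 + sqrt(217)/7083414) - 75*2 = (17707594/3541707 + sqrt(217)/7083414) - 150 = -513548456/3541707 + sqrt(217)/7083414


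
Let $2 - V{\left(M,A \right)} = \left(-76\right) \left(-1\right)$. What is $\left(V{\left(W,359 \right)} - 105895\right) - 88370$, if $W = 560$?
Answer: $-194339$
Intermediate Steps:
$V{\left(M,A \right)} = -74$ ($V{\left(M,A \right)} = 2 - \left(-76\right) \left(-1\right) = 2 - 76 = -74$)
$\left(V{\left(W,359 \right)} - 105895\right) - 88370 = \left(-74 - 105895\right) - 88370 = -105969 - 88370 = -194339$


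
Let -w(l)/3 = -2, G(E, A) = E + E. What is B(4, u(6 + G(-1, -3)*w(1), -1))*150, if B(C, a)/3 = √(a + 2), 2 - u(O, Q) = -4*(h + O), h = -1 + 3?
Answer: 900*I*√3 ≈ 1558.8*I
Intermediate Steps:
h = 2
G(E, A) = 2*E
w(l) = 6 (w(l) = -3*(-2) = 6)
u(O, Q) = 10 + 4*O (u(O, Q) = 2 - (-4)*(2 + O) = 2 - (-8 - 4*O) = 2 + (8 + 4*O) = 10 + 4*O)
B(C, a) = 3*√(2 + a) (B(C, a) = 3*√(a + 2) = 3*√(2 + a))
B(4, u(6 + G(-1, -3)*w(1), -1))*150 = (3*√(2 + (10 + 4*(6 + (2*(-1))*6))))*150 = (3*√(2 + (10 + 4*(6 - 2*6))))*150 = (3*√(2 + (10 + 4*(6 - 12))))*150 = (3*√(2 + (10 + 4*(-6))))*150 = (3*√(2 + (10 - 24)))*150 = (3*√(2 - 14))*150 = (3*√(-12))*150 = (3*(2*I*√3))*150 = (6*I*√3)*150 = 900*I*√3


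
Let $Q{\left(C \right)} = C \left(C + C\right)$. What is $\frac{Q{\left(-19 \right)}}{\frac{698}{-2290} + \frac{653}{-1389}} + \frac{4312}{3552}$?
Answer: $- \frac{254584330823}{273603012} \approx -930.49$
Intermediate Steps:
$Q{\left(C \right)} = 2 C^{2}$ ($Q{\left(C \right)} = C 2 C = 2 C^{2}$)
$\frac{Q{\left(-19 \right)}}{\frac{698}{-2290} + \frac{653}{-1389}} + \frac{4312}{3552} = \frac{2 \left(-19\right)^{2}}{\frac{698}{-2290} + \frac{653}{-1389}} + \frac{4312}{3552} = \frac{2 \cdot 361}{698 \left(- \frac{1}{2290}\right) + 653 \left(- \frac{1}{1389}\right)} + 4312 \cdot \frac{1}{3552} = \frac{722}{- \frac{349}{1145} - \frac{653}{1389}} + \frac{539}{444} = \frac{722}{- \frac{1232446}{1590405}} + \frac{539}{444} = 722 \left(- \frac{1590405}{1232446}\right) + \frac{539}{444} = - \frac{574136205}{616223} + \frac{539}{444} = - \frac{254584330823}{273603012}$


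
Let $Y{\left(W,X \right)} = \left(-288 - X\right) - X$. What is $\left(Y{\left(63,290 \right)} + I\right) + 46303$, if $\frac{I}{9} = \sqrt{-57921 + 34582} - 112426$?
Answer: $-966399 + 9 i \sqrt{23339} \approx -9.664 \cdot 10^{5} + 1374.9 i$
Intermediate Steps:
$Y{\left(W,X \right)} = -288 - 2 X$
$I = -1011834 + 9 i \sqrt{23339}$ ($I = 9 \left(\sqrt{-57921 + 34582} - 112426\right) = 9 \left(\sqrt{-23339} - 112426\right) = 9 \left(i \sqrt{23339} - 112426\right) = 9 \left(-112426 + i \sqrt{23339}\right) = -1011834 + 9 i \sqrt{23339} \approx -1.0118 \cdot 10^{6} + 1374.9 i$)
$\left(Y{\left(63,290 \right)} + I\right) + 46303 = \left(\left(-288 - 580\right) - \left(1011834 - 9 i \sqrt{23339}\right)\right) + 46303 = \left(-868 - \left(1011834 - 9 i \sqrt{23339}\right)\right) + 46303 = \left(-1012702 + 9 i \sqrt{23339}\right) + 46303 = -966399 + 9 i \sqrt{23339}$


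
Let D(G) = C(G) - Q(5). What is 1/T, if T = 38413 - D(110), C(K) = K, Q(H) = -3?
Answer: 1/38300 ≈ 2.6110e-5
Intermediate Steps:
D(G) = 3 + G (D(G) = G - 1*(-3) = G + 3 = 3 + G)
T = 38300 (T = 38413 - (3 + 110) = 38413 - 1*113 = 38413 - 113 = 38300)
1/T = 1/38300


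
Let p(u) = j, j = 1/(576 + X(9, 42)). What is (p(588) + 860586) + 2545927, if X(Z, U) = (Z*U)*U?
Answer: 56043951877/16452 ≈ 3.4065e+6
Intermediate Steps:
X(Z, U) = Z*U² (X(Z, U) = (U*Z)*U = Z*U²)
j = 1/16452 (j = 1/(576 + 9*42²) = 1/(576 + 9*1764) = 1/(576 + 15876) = 1/16452 ≈ 6.0783e-5)
p(u) = 1/16452
(p(588) + 860586) + 2545927 = (1/16452 + 860586) + 2545927 = 14158360873/16452 + 2545927 = 56043951877/16452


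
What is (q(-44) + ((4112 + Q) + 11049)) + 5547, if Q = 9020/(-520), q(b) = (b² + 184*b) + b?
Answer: 376653/26 ≈ 14487.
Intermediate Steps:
q(b) = b² + 185*b
Q = -451/26 (Q = 9020*(-1/520) = -451/26 ≈ -17.346)
(q(-44) + ((4112 + Q) + 11049)) + 5547 = (-44*(185 - 44) + ((4112 - 451/26) + 11049)) + 5547 = (-44*141 + (106461/26 + 11049)) + 5547 = (-6204 + 393735/26) + 5547 = 232431/26 + 5547 = 376653/26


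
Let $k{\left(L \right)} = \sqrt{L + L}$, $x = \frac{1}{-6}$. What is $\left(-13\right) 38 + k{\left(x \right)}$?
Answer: $-494 + \frac{i \sqrt{3}}{3} \approx -494.0 + 0.57735 i$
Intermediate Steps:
$x = - \frac{1}{6} \approx -0.16667$
$k{\left(L \right)} = \sqrt{2} \sqrt{L}$ ($k{\left(L \right)} = \sqrt{2 L} = \sqrt{2} \sqrt{L}$)
$\left(-13\right) 38 + k{\left(x \right)} = \left(-13\right) 38 + \sqrt{2} \sqrt{- \frac{1}{6}} = -494 + \sqrt{2} \frac{i \sqrt{6}}{6} = -494 + \frac{i \sqrt{3}}{3}$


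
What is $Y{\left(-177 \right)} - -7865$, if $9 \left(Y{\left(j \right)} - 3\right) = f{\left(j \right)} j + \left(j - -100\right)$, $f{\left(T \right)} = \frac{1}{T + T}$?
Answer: $\frac{15719}{2} \approx 7859.5$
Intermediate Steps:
$f{\left(T \right)} = \frac{1}{2 T}$
$Y{\left(j \right)} = \frac{85}{6} + \frac{j}{9}$ ($Y{\left(j \right)} = 3 + \frac{\frac{1}{2 j} j + \left(j - -100\right)}{9} = 3 + \frac{\frac{1}{2} + \left(j + 100\right)}{9} = 3 + \frac{\frac{1}{2} + \left(100 + j\right)}{9} = 3 + \frac{\frac{201}{2} + j}{9} = 3 + \left(\frac{67}{6} + \frac{j}{9}\right) = \frac{85}{6} + \frac{j}{9}$)
$Y{\left(-177 \right)} - -7865 = \left(\frac{85}{6} + \frac{1}{9} \left(-177\right)\right) - -7865 = \left(\frac{85}{6} - \frac{59}{3}\right) + 7865 = - \frac{11}{2} + 7865 = \frac{15719}{2}$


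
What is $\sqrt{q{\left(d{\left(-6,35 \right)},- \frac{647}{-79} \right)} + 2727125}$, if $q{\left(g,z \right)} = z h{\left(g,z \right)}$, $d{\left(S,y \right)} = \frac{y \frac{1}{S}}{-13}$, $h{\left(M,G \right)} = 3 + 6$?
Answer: $\frac{\sqrt{17020447142}}{79} \approx 1651.4$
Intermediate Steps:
$h{\left(M,G \right)} = 9$
$d{\left(S,y \right)} = - \frac{y}{13 S}$ ($d{\left(S,y \right)} = \frac{y}{S} \left(- \frac{1}{13}\right) = - \frac{y}{13 S}$)
$q{\left(g,z \right)} = 9 z$ ($q{\left(g,z \right)} = z 9 = 9 z$)
$\sqrt{q{\left(d{\left(-6,35 \right)},- \frac{647}{-79} \right)} + 2727125} = \sqrt{9 \left(- \frac{647}{-79}\right) + 2727125} = \sqrt{9 \left(\left(-647\right) \left(- \frac{1}{79}\right)\right) + 2727125} = \sqrt{9 \cdot \frac{647}{79} + 2727125} = \sqrt{\frac{5823}{79} + 2727125} = \sqrt{\frac{215448698}{79}} = \frac{\sqrt{17020447142}}{79}$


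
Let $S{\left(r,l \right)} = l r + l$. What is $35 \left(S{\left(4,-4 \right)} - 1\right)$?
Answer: $-735$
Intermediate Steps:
$S{\left(r,l \right)} = l + l r$
$35 \left(S{\left(4,-4 \right)} - 1\right) = 35 \left(- 4 \left(1 + 4\right) - 1\right) = 35 \left(\left(-4\right) 5 - 1\right) = 35 \left(-20 - 1\right) = 35 \left(-21\right) = -735$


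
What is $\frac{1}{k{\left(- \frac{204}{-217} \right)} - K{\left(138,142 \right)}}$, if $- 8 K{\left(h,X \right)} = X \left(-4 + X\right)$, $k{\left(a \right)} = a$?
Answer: $\frac{434}{1063491} \approx 0.00040809$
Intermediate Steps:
$K{\left(h,X \right)} = - \frac{X \left(-4 + X\right)}{8}$
$\frac{1}{k{\left(- \frac{204}{-217} \right)} - K{\left(138,142 \right)}} = \frac{1}{- \frac{204}{-217} - \frac{1}{8} \cdot 142 \left(4 - 142\right)} = \frac{1}{\left(-204\right) \left(- \frac{1}{217}\right) - \frac{1}{8} \cdot 142 \left(4 - 142\right)} = \frac{1}{\frac{204}{217} - \frac{1}{8} \cdot 142 \left(-138\right)} = \frac{1}{\frac{204}{217} - - \frac{4899}{2}} = \frac{1}{\frac{204}{217} + \frac{4899}{2}} = \frac{1}{\frac{1063491}{434}} = \frac{434}{1063491}$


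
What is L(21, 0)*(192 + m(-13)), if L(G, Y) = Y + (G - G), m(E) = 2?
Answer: 0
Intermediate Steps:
L(G, Y) = Y (L(G, Y) = Y + 0 = Y)
L(21, 0)*(192 + m(-13)) = 0*(192 + 2) = 0*194 = 0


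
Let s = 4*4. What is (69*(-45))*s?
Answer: -49680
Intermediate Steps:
s = 16
(69*(-45))*s = (69*(-45))*16 = -3105*16 = -49680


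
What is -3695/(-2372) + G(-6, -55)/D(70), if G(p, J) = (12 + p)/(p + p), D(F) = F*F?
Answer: 9052157/5811400 ≈ 1.5577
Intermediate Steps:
D(F) = F²
G(p, J) = (12 + p)/(2*p) (G(p, J) = (12 + p)/((2*p)) = (12 + p)*(1/(2*p)) = (12 + p)/(2*p))
-3695/(-2372) + G(-6, -55)/D(70) = -3695/(-2372) + ((½)*(12 - 6)/(-6))/(70²) = -3695*(-1/2372) + ((½)*(-⅙)*6)/4900 = 3695/2372 - ½*1/4900 = 3695/2372 - 1/9800 = 9052157/5811400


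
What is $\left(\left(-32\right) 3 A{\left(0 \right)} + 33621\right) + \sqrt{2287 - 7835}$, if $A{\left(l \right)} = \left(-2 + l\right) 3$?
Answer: $34197 + 2 i \sqrt{1387} \approx 34197.0 + 74.485 i$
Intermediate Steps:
$A{\left(l \right)} = -6 + 3 l$
$\left(\left(-32\right) 3 A{\left(0 \right)} + 33621\right) + \sqrt{2287 - 7835} = \left(\left(-32\right) 3 \left(-6 + 3 \cdot 0\right) + 33621\right) + \sqrt{2287 - 7835} = \left(- 96 \left(-6 + 0\right) + 33621\right) + \sqrt{-5548} = \left(\left(-96\right) \left(-6\right) + 33621\right) + 2 i \sqrt{1387} = \left(576 + 33621\right) + 2 i \sqrt{1387} = 34197 + 2 i \sqrt{1387}$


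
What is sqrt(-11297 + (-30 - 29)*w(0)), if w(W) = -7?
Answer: 2*I*sqrt(2721) ≈ 104.33*I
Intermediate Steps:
sqrt(-11297 + (-30 - 29)*w(0)) = sqrt(-11297 + (-30 - 29)*(-7)) = sqrt(-11297 - 59*(-7)) = sqrt(-11297 + 413) = sqrt(-10884) = 2*I*sqrt(2721)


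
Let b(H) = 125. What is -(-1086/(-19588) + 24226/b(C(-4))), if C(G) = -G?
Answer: -237337319/1224250 ≈ -193.86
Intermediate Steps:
-(-1086/(-19588) + 24226/b(C(-4))) = -(-1086/(-19588) + 24226/125) = -(-1086*(-1/19588) + 24226*(1/125)) = -(543/9794 + 24226/125) = -1*237337319/1224250 = -237337319/1224250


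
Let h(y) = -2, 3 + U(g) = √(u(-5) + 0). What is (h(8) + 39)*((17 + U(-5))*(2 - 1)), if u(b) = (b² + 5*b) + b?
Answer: 518 + 37*I*√5 ≈ 518.0 + 82.734*I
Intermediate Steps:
u(b) = b² + 6*b
U(g) = -3 + I*√5 (U(g) = -3 + √(-5*(6 - 5) + 0) = -3 + √(-5*1 + 0) = -3 + √(-5 + 0) = -3 + √(-5) = -3 + I*√5)
(h(8) + 39)*((17 + U(-5))*(2 - 1)) = (-2 + 39)*((17 + (-3 + I*√5))*(2 - 1)) = 37*((14 + I*√5)*1) = 37*(14 + I*√5) = 518 + 37*I*√5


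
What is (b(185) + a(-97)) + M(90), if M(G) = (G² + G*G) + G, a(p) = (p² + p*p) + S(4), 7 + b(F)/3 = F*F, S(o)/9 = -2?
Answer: 137744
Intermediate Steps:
S(o) = -18 (S(o) = 9*(-2) = -18)
b(F) = -21 + 3*F² (b(F) = -21 + 3*(F*F) = -21 + 3*F²)
a(p) = -18 + 2*p² (a(p) = (p² + p*p) - 18 = (p² + p²) - 18 = 2*p² - 18 = -18 + 2*p²)
M(G) = G + 2*G² (M(G) = (G² + G²) + G = 2*G² + G = G + 2*G²)
(b(185) + a(-97)) + M(90) = ((-21 + 3*185²) + (-18 + 2*(-97)²)) + 90*(1 + 2*90) = ((-21 + 3*34225) + (-18 + 2*9409)) + 90*(1 + 180) = ((-21 + 102675) + (-18 + 18818)) + 90*181 = (102654 + 18800) + 16290 = 121454 + 16290 = 137744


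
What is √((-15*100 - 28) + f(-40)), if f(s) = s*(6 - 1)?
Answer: 24*I*√3 ≈ 41.569*I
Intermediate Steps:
f(s) = 5*s (f(s) = s*5 = 5*s)
√((-15*100 - 28) + f(-40)) = √((-15*100 - 28) + 5*(-40)) = √((-1500 - 28) - 200) = √(-1528 - 200) = √(-1728) = 24*I*√3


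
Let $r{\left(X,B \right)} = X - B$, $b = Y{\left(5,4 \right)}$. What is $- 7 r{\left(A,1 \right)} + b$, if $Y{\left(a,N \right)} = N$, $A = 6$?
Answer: $-31$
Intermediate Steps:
$b = 4$
$- 7 r{\left(A,1 \right)} + b = - 7 \left(6 - 1\right) + 4 = \left(-7\right) 5 + 4 = -35 + 4 = -31$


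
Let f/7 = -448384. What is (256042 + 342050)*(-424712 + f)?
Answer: -2131241032800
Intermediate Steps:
f = -3138688 (f = 7*(-448384) = -3138688)
(256042 + 342050)*(-424712 + f) = (256042 + 342050)*(-424712 - 3138688) = 598092*(-3563400) = -2131241032800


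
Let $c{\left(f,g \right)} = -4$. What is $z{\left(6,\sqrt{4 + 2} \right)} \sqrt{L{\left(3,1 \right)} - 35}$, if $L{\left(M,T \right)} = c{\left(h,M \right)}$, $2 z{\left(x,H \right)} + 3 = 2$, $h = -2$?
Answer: $- \frac{i \sqrt{39}}{2} \approx - 3.1225 i$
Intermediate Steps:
$z{\left(x,H \right)} = - \frac{1}{2}$ ($z{\left(x,H \right)} = - \frac{3}{2} + \frac{1}{2} \cdot 2 = - \frac{3}{2} + 1 = - \frac{1}{2}$)
$L{\left(M,T \right)} = -4$
$z{\left(6,\sqrt{4 + 2} \right)} \sqrt{L{\left(3,1 \right)} - 35} = - \frac{\sqrt{-4 - 35}}{2} = - \frac{\sqrt{-39}}{2} = - \frac{i \sqrt{39}}{2}$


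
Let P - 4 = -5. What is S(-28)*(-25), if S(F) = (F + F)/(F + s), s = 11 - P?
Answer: -175/2 ≈ -87.500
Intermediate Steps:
P = -1 (P = 4 - 5 = -1)
s = 12 (s = 11 - 1*(-1) = 11 + 1 = 12)
S(F) = 2*F/(12 + F) (S(F) = (F + F)/(F + 12) = (2*F)/(12 + F) = 2*F/(12 + F))
S(-28)*(-25) = (2*(-28)/(12 - 28))*(-25) = (2*(-28)/(-16))*(-25) = (2*(-28)*(-1/16))*(-25) = (7/2)*(-25) = -175/2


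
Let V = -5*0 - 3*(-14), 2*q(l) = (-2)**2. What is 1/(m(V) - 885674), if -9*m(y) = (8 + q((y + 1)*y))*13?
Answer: -9/7971196 ≈ -1.1291e-6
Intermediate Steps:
q(l) = 2 (q(l) = (1/2)*(-2)**2 = (1/2)*4 = 2)
V = 42 (V = 0 + 42 = 42)
m(y) = -130/9 (m(y) = -(8 + 2)*13/9 = -10*13/9 = -1/9*130 = -130/9)
1/(m(V) - 885674) = 1/(-130/9 - 885674) = 1/(-7971196/9) = -9/7971196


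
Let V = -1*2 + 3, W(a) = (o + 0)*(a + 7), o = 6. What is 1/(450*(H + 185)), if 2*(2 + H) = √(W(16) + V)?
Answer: 122/10036275 - √139/30108825 ≈ 1.1764e-5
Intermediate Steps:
W(a) = 42 + 6*a (W(a) = (6 + 0)*(a + 7) = 6*(7 + a) = 42 + 6*a)
V = 1 (V = -2 + 3 = 1)
H = -2 + √139/2 (H = -2 + √((42 + 6*16) + 1)/2 = -2 + √((42 + 96) + 1)/2 = -2 + √(138 + 1)/2 = -2 + √139/2 ≈ 3.8949)
1/(450*(H + 185)) = 1/(450*((-2 + √139/2) + 185)) = 1/(450*(183 + √139/2)) = 1/(82350 + 225*√139)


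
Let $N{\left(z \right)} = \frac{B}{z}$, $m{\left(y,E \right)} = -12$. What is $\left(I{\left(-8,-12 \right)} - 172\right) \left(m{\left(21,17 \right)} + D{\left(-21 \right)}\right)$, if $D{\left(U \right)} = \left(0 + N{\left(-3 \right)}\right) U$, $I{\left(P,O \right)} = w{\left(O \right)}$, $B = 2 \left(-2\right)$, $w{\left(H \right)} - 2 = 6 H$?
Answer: $9680$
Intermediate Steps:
$w{\left(H \right)} = 2 + 6 H$
$B = -4$
$I{\left(P,O \right)} = 2 + 6 O$
$N{\left(z \right)} = - \frac{4}{z}$
$D{\left(U \right)} = \frac{4 U}{3}$ ($D{\left(U \right)} = \left(0 - \frac{4}{-3}\right) U = \left(0 - - \frac{4}{3}\right) U = \left(0 + \frac{4}{3}\right) U = \frac{4 U}{3}$)
$\left(I{\left(-8,-12 \right)} - 172\right) \left(m{\left(21,17 \right)} + D{\left(-21 \right)}\right) = \left(\left(2 + 6 \left(-12\right)\right) - 172\right) \left(-12 + \frac{4}{3} \left(-21\right)\right) = \left(\left(2 - 72\right) - 172\right) \left(-12 - 28\right) = \left(-70 - 172\right) \left(-40\right) = \left(-242\right) \left(-40\right) = 9680$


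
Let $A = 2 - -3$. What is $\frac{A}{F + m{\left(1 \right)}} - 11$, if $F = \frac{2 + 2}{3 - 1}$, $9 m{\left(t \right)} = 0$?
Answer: $- \frac{17}{2} \approx -8.5$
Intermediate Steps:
$m{\left(t \right)} = 0$ ($m{\left(t \right)} = \frac{1}{9} \cdot 0 = 0$)
$A = 5$ ($A = 2 + 3 = 5$)
$F = 2$ ($F = \frac{4}{2} = 4 \cdot \frac{1}{2} = 2$)
$\frac{A}{F + m{\left(1 \right)}} - 11 = \frac{1}{2 + 0} \cdot 5 - 11 = \frac{1}{2} \cdot 5 - 11 = \frac{5}{2} - 11 = - \frac{17}{2}$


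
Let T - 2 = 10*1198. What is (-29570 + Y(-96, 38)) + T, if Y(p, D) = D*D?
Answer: -16144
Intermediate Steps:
Y(p, D) = D**2
T = 11982 (T = 2 + 10*1198 = 2 + 11980 = 11982)
(-29570 + Y(-96, 38)) + T = (-29570 + 38**2) + 11982 = (-29570 + 1444) + 11982 = -28126 + 11982 = -16144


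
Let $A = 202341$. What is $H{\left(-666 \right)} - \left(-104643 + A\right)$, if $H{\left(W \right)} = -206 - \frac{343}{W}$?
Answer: $- \frac{65203721}{666} \approx -97904.0$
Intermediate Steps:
$H{\left(W \right)} = -206 - \frac{343}{W}$
$H{\left(-666 \right)} - \left(-104643 + A\right) = \left(-206 - \frac{343}{-666}\right) - \left(-104643 + 202341\right) = \left(-206 - - \frac{343}{666}\right) - 97698 = \left(-206 + \frac{343}{666}\right) - 97698 = - \frac{136853}{666} - 97698 = - \frac{65203721}{666}$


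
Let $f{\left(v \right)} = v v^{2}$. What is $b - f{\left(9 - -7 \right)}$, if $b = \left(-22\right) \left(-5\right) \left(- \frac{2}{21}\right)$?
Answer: $- \frac{86236}{21} \approx -4106.5$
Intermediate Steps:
$f{\left(v \right)} = v^{3}$
$b = - \frac{220}{21}$ ($b = 110 \left(\left(-2\right) \frac{1}{21}\right) = 110 \left(- \frac{2}{21}\right) = - \frac{220}{21} \approx -10.476$)
$b - f{\left(9 - -7 \right)} = - \frac{220}{21} - \left(9 - -7\right)^{3} = - \frac{220}{21} - \left(9 + 7\right)^{3} = - \frac{220}{21} - 16^{3} = - \frac{220}{21} - 4096 = - \frac{86236}{21}$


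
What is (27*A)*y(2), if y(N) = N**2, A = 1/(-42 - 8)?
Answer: -54/25 ≈ -2.1600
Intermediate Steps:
A = -1/50 (A = 1/(-50) = -1/50 ≈ -0.020000)
(27*A)*y(2) = (27*(-1/50))*2**2 = -27/50*4 = -54/25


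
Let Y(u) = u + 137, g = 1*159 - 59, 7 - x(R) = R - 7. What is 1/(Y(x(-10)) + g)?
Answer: 1/261 ≈ 0.0038314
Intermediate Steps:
x(R) = 14 - R (x(R) = 7 - (R - 7) = 7 - (-7 + R) = 7 + (7 - R) = 14 - R)
g = 100 (g = 159 - 59 = 100)
Y(u) = 137 + u
1/(Y(x(-10)) + g) = 1/((137 + (14 - 1*(-10))) + 100) = 1/((137 + (14 + 10)) + 100) = 1/((137 + 24) + 100) = 1/(161 + 100) = 1/261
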